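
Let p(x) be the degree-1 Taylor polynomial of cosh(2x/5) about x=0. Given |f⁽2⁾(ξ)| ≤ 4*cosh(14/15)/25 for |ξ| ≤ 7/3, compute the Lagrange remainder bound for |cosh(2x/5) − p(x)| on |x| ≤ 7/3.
98*cosh(14/15)/225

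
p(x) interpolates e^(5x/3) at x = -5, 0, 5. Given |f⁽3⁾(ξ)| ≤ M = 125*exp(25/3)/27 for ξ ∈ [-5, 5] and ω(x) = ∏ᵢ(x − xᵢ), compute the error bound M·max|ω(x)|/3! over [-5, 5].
15625*sqrt(3)*exp(25/3)/729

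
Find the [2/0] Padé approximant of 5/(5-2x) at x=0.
4*x**2/25 + 2*x/5 + 1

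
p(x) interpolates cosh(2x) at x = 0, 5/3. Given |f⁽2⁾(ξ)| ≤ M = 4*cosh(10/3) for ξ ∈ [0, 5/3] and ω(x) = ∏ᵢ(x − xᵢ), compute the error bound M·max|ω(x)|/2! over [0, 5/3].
25*cosh(10/3)/18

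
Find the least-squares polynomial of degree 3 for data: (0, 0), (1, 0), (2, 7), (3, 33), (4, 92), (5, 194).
1/21 + (25/63)x + (-109/42)x² + (37/18)x³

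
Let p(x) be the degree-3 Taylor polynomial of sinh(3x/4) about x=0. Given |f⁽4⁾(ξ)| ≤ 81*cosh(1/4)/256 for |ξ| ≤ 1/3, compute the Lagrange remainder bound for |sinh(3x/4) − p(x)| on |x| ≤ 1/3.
cosh(1/4)/6144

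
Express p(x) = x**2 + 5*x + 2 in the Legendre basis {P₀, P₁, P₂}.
(7/3)P₀ + (5)P₁ + (2/3)P₂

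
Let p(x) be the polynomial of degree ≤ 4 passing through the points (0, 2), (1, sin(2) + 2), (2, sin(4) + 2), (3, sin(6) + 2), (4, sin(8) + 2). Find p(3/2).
45*sin(4)/64 + 3*sin(8)/128 - 5*sin(6)/32 + 15*sin(2)/32 + 2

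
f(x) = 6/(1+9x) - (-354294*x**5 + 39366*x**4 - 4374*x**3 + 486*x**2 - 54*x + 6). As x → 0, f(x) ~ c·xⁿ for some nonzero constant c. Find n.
6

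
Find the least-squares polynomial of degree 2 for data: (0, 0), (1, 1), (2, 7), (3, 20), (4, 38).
2/35 + (-31/14)x + (41/14)x²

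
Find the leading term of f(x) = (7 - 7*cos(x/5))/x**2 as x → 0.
7/50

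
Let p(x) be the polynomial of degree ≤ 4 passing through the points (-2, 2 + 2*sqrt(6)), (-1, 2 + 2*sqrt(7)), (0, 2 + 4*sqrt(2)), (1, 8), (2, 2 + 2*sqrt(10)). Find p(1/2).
-5*sqrt(7)/16 - 5*sqrt(10)/64 + 3*sqrt(6)/64 + 45*sqrt(2)/16 + 77/16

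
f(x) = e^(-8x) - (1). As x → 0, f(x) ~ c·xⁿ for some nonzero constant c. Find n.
1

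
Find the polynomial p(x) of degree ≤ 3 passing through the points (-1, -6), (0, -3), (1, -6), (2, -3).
2*x**3 - 3*x**2 - 2*x - 3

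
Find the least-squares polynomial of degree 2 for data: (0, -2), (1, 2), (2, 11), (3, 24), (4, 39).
-16/7 + (104/35)x + (13/7)x²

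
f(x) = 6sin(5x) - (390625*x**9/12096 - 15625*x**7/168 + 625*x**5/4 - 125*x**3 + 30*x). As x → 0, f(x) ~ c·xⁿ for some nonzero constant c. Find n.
11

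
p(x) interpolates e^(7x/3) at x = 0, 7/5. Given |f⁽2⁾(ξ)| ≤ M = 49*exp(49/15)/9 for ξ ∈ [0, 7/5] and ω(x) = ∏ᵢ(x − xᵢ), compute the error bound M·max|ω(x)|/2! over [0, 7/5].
2401*exp(49/15)/1800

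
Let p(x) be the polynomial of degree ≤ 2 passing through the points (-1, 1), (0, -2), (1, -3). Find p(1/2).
-11/4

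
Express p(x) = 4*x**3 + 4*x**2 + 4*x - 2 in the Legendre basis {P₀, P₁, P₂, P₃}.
(-2/3)P₀ + (32/5)P₁ + (8/3)P₂ + (8/5)P₃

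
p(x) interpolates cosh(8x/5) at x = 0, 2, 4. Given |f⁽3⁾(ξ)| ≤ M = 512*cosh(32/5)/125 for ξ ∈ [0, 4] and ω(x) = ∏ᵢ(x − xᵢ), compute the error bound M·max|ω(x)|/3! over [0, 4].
4096*sqrt(3)*cosh(32/5)/3375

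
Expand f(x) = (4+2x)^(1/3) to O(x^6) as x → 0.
2**(2/3) + 2**(2/3)*x/6 - 2**(2/3)*x**2/36 + 5*2**(2/3)*x**3/648 - 5*2**(2/3)*x**4/1944 + 11*2**(2/3)*x**5/11664 + O(x**6)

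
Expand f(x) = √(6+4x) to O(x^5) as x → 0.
sqrt(6) + sqrt(6)*x/3 - sqrt(6)*x**2/18 + sqrt(6)*x**3/54 - 5*sqrt(6)*x**4/648 + O(x**5)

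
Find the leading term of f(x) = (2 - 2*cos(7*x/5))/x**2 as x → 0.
49/25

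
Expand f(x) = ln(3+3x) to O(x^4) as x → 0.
log(3) + x - x**2/2 + x**3/3 + O(x**4)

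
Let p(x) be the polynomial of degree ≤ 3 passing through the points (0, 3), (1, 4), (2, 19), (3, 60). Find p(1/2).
5/2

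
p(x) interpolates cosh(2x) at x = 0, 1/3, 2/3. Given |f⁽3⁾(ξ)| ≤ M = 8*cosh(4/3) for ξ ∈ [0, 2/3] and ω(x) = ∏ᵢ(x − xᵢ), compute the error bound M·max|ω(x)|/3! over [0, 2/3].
8*sqrt(3)*cosh(4/3)/729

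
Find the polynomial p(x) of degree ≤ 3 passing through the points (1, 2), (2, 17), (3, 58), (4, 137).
2*x**3 + x**2 - 2*x + 1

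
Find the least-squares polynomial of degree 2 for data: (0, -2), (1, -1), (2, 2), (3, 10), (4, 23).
-58/35 + (-153/70)x + (29/14)x²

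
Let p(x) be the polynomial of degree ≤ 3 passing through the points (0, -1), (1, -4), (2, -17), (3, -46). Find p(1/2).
-13/8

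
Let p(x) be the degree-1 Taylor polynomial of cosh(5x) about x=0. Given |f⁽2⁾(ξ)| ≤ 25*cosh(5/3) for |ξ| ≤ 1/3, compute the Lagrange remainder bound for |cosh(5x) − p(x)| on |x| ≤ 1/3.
25*cosh(5/3)/18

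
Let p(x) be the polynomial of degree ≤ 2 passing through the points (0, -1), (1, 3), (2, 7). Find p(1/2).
1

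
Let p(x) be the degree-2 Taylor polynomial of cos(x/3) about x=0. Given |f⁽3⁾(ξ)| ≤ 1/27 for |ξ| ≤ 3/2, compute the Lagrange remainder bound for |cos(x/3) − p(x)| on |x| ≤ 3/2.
1/48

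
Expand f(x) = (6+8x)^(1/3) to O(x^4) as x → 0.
6**(1/3) + 4*6**(1/3)*x/9 - 16*6**(1/3)*x**2/81 + 320*6**(1/3)*x**3/2187 + O(x**4)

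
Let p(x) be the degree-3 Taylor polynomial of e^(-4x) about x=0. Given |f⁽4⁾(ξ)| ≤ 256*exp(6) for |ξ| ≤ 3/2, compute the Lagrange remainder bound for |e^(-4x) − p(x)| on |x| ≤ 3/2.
54*exp(6)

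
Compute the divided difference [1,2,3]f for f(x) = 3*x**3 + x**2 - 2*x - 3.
19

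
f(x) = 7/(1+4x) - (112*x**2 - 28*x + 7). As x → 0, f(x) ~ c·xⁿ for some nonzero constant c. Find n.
3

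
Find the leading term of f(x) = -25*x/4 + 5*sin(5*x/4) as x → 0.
-625*x**3/384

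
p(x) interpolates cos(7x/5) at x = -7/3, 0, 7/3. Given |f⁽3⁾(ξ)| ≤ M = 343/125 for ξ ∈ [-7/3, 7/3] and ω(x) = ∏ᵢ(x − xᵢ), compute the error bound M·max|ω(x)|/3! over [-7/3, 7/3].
117649*sqrt(3)/91125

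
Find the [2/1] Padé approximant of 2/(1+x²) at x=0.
2 - 2*x**2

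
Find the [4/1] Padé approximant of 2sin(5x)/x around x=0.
625*x**4/12 - 125*x**2/3 + 10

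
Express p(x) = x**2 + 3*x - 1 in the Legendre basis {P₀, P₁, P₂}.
(-2/3)P₀ + (3)P₁ + (2/3)P₂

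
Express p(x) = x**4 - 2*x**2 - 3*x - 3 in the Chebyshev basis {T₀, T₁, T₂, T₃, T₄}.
(-29/8)T₀ + (-3)T₁ + (-1/2)T₂ + (1/8)T₄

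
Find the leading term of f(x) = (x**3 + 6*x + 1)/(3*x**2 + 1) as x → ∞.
x/3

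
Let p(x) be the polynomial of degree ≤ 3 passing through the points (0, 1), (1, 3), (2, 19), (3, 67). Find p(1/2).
11/8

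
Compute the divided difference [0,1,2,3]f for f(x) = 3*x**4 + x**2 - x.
18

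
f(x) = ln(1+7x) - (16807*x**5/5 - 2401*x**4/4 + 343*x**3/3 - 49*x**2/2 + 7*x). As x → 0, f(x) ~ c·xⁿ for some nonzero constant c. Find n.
6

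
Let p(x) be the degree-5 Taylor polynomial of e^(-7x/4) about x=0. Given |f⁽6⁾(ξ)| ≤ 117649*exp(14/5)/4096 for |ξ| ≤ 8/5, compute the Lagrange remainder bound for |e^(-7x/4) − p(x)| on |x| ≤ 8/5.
470596*exp(14/5)/703125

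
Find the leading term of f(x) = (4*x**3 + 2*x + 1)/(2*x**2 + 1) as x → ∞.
2*x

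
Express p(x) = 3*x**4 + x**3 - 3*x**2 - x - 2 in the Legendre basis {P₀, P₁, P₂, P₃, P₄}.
(-12/5)P₀ + (-2/5)P₁ + (-2/7)P₂ + (2/5)P₃ + (24/35)P₄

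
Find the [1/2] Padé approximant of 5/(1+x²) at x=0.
5/(x**2 + 1)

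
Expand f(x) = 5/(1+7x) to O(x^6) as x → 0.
5 - 35*x + 245*x**2 - 1715*x**3 + 12005*x**4 - 84035*x**5 + O(x**6)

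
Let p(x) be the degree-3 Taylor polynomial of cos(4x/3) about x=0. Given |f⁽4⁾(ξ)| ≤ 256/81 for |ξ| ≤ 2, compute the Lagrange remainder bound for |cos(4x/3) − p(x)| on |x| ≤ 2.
512/243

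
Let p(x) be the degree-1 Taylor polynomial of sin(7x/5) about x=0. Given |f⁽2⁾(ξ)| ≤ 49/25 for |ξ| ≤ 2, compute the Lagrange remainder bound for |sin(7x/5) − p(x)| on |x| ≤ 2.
98/25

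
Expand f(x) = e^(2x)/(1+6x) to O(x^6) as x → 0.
1 - 4*x + 26*x**2 - 464*x**3/3 + 2786*x**4/3 - 83576*x**5/15 + O(x**6)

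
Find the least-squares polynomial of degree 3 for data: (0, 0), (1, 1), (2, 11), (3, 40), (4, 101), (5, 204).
-1/42 + (169/252)x + (-17/12)x² + (17/9)x³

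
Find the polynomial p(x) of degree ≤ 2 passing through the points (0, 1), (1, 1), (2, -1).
-x**2 + x + 1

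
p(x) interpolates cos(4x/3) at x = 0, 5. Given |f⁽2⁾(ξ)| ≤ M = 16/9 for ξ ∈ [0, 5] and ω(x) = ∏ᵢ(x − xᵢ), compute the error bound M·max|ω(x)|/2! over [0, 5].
50/9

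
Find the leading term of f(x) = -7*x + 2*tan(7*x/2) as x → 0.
343*x**3/12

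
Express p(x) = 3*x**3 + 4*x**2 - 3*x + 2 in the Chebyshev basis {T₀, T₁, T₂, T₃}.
(4)T₀ + (-3/4)T₁ + (2)T₂ + (3/4)T₃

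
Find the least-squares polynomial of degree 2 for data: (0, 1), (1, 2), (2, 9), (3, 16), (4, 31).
1 + (-3/5)x + (2)x²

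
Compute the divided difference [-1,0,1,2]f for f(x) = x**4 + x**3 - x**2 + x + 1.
3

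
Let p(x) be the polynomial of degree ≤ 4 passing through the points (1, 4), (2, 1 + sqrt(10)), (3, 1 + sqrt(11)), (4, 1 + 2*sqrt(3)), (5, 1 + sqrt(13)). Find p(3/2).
-35*sqrt(11)/64 - 5*sqrt(13)/128 + 7*sqrt(3)/16 + 233/128 + 35*sqrt(10)/32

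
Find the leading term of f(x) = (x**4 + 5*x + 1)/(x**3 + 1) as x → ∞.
x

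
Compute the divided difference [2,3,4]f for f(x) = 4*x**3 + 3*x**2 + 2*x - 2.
39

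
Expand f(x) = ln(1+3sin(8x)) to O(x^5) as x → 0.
24*x - 288*x**2 + 4352*x**3 - 76800*x**4 + O(x**5)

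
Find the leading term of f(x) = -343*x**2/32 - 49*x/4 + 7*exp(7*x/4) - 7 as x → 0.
2401*x**3/384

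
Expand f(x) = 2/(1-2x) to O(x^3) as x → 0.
2 + 4*x + 8*x**2 + O(x**3)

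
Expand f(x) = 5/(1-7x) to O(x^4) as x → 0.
5 + 35*x + 245*x**2 + 1715*x**3 + O(x**4)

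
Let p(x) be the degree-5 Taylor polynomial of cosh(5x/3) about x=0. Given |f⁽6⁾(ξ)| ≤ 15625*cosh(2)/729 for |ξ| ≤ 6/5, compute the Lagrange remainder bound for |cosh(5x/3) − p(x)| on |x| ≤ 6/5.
4*cosh(2)/45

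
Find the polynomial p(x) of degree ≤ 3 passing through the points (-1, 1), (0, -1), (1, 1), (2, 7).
2*x**2 - 1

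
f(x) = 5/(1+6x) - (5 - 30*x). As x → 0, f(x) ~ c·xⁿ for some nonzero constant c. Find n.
2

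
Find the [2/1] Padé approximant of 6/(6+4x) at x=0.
1/(2*x/3 + 1)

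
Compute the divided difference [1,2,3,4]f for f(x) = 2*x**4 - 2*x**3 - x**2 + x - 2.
18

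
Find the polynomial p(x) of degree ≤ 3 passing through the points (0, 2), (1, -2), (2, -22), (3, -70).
-2*x**3 - 2*x**2 + 2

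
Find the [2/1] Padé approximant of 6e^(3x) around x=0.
(9*x**2 + 12*x + 6)/(1 - x)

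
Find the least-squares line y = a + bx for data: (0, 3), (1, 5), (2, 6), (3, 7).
a = 33/10, b = 13/10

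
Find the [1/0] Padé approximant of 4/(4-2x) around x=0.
x/2 + 1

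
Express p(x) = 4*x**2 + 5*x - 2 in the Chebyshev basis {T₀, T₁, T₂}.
(5)T₁ + (2)T₂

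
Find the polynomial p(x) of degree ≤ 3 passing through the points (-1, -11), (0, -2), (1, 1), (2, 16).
3*x**3 - 3*x**2 + 3*x - 2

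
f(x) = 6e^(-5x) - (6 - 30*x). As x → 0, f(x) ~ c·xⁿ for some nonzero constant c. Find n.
2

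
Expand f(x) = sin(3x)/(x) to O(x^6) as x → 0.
3 - 9*x**2/2 + 81*x**4/40 + O(x**6)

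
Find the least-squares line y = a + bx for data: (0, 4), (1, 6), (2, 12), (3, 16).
a = 16/5, b = 21/5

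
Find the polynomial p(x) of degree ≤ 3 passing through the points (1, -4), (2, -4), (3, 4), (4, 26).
x**3 - 2*x**2 - x - 2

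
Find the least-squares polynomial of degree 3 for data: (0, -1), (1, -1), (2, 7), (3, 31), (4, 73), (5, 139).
-8/9 + (-1387/378)x + (148/63)x² + (43/54)x³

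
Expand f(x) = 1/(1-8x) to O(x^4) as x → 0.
1 + 8*x + 64*x**2 + 512*x**3 + O(x**4)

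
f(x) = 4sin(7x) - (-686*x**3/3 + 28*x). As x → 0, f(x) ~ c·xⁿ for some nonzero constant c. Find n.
5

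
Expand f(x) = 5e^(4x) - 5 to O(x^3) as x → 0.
20*x + 40*x**2 + O(x**3)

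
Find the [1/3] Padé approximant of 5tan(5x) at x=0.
25*x/(1 - 25*x**2/3)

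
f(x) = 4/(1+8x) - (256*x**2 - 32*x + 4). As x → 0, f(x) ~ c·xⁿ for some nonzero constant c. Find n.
3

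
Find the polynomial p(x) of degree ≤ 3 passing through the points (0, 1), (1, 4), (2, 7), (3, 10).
3*x + 1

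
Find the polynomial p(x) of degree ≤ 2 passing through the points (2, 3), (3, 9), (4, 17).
x**2 + x - 3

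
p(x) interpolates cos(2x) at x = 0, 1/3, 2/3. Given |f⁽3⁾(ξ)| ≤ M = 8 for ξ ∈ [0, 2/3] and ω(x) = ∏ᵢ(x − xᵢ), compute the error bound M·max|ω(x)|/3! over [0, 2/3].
8*sqrt(3)/729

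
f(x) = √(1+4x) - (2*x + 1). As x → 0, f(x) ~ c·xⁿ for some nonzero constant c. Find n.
2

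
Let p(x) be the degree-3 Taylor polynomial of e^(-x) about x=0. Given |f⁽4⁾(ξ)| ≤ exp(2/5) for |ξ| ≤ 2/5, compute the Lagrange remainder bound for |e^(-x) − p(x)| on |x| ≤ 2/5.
2*exp(2/5)/1875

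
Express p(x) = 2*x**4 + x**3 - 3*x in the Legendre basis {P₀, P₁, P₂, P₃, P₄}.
(2/5)P₀ + (-12/5)P₁ + (8/7)P₂ + (2/5)P₃ + (16/35)P₄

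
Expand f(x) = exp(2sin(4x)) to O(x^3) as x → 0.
1 + 8*x + 32*x**2 + O(x**3)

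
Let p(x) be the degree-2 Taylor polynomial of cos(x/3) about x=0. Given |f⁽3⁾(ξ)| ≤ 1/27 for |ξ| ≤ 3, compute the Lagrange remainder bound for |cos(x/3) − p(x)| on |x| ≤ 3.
1/6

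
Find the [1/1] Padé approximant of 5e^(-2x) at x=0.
(5 - 5*x)/(x + 1)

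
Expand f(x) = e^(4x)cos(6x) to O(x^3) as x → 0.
1 + 4*x - 10*x**2 + O(x**3)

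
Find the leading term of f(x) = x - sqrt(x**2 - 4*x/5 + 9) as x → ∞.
2/5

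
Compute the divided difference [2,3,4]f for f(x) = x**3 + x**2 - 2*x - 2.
10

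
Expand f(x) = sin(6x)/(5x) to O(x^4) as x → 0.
6/5 - 36*x**2/5 + O(x**4)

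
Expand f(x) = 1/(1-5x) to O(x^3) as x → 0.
1 + 5*x + 25*x**2 + O(x**3)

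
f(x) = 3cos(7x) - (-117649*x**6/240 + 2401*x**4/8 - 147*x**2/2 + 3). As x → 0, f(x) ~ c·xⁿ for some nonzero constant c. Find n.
8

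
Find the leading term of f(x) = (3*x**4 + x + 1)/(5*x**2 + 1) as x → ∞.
3*x**2/5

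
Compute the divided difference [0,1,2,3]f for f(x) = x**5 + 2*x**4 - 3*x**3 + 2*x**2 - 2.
34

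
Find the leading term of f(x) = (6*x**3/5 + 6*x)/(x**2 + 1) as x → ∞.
6*x/5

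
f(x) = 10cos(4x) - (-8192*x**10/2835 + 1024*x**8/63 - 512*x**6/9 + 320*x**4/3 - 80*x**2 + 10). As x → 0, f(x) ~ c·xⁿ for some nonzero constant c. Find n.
12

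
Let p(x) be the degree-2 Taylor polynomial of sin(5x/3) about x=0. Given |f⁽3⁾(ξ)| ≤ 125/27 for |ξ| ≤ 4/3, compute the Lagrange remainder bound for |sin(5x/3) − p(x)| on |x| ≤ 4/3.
4000/2187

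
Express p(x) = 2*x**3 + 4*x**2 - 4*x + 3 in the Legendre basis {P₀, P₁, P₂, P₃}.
(13/3)P₀ + (-14/5)P₁ + (8/3)P₂ + (4/5)P₃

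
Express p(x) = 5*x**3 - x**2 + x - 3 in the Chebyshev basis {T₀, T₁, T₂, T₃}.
(-7/2)T₀ + (19/4)T₁ + (-1/2)T₂ + (5/4)T₃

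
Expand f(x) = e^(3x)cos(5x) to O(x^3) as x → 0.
1 + 3*x - 8*x**2 + O(x**3)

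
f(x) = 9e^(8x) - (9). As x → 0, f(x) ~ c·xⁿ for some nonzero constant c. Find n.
1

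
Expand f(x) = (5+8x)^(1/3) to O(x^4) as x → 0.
5**(1/3) + 8*5**(1/3)*x/15 - 64*5**(1/3)*x**2/225 + 512*5**(1/3)*x**3/2025 + O(x**4)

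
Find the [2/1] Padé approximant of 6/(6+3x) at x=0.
1/(x/2 + 1)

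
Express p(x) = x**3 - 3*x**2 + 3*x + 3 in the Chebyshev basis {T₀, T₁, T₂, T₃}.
(3/2)T₀ + (15/4)T₁ + (-3/2)T₂ + (1/4)T₃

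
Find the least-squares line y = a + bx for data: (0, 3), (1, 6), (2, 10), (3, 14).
a = 27/10, b = 37/10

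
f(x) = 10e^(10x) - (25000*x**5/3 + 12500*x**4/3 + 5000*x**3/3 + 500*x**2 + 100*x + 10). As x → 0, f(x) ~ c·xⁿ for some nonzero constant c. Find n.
6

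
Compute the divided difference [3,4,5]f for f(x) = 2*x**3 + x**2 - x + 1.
25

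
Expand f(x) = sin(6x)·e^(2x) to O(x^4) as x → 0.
6*x + 12*x**2 - 24*x**3 + O(x**4)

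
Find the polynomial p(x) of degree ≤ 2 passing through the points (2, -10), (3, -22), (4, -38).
-2*x**2 - 2*x + 2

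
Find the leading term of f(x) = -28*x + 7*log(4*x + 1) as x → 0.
-56*x**2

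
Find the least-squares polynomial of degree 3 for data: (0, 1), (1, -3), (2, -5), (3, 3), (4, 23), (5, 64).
64/63 + (-695/189)x + (-359/252)x² + (101/108)x³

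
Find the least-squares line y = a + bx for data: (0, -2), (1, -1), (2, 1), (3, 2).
a = -21/10, b = 7/5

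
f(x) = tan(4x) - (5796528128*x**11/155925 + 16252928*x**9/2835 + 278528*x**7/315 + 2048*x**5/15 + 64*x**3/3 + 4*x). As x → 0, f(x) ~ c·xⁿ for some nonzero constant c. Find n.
13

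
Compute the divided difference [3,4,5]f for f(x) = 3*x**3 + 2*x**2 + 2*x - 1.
38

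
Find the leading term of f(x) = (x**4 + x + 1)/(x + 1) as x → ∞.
x**3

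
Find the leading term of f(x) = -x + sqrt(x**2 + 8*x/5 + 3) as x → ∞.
4/5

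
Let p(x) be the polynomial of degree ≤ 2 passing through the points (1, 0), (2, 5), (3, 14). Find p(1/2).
-1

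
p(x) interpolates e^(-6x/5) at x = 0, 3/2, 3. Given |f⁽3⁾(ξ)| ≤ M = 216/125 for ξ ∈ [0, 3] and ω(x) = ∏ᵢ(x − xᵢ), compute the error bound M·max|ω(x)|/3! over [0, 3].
27*sqrt(3)/125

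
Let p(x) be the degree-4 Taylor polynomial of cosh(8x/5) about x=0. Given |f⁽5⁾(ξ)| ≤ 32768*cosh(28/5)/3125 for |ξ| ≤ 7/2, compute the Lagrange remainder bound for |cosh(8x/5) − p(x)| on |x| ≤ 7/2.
2151296*cosh(28/5)/46875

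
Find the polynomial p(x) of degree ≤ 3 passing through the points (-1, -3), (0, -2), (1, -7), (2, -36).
-3*x**3 - 3*x**2 + x - 2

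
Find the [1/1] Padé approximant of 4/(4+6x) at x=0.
1/(3*x/2 + 1)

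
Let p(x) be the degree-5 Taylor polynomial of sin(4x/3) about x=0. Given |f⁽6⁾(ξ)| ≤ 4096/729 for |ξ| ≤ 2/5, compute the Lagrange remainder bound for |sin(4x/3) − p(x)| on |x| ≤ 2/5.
16384/512578125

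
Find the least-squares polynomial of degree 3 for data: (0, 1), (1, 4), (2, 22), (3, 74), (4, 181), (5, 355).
76/63 + (29/378)x + (-29/36)x² + (323/108)x³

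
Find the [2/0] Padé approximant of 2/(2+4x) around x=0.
4*x**2 - 2*x + 1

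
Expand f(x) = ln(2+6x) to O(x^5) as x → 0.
log(2) + 3*x - 9*x**2/2 + 9*x**3 - 81*x**4/4 + O(x**5)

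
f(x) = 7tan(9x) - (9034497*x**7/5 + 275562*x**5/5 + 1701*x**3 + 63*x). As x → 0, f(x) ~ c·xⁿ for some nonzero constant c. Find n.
9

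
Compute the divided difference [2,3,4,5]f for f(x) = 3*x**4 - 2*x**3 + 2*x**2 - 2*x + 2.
40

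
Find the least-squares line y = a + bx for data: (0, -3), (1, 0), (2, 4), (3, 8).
a = -33/10, b = 37/10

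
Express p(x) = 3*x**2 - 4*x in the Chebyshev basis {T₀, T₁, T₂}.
(3/2)T₀ + (-4)T₁ + (3/2)T₂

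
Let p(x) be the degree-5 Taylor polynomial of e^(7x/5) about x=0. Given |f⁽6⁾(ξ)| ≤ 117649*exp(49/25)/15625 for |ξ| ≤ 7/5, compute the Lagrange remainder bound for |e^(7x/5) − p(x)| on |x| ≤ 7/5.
13841287201*exp(49/25)/175781250000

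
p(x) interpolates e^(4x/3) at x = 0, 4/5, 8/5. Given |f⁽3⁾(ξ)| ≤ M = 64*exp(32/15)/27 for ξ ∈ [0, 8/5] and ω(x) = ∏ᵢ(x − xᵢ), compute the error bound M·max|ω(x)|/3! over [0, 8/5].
4096*sqrt(3)*exp(32/15)/91125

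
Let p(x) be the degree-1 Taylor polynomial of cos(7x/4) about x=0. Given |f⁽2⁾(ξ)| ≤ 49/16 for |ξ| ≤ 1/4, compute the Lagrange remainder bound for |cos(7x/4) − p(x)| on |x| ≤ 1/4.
49/512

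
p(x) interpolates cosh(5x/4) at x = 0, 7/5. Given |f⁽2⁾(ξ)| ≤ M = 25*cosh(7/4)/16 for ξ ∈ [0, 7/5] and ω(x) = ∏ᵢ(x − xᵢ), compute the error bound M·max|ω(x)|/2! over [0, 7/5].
49*cosh(7/4)/128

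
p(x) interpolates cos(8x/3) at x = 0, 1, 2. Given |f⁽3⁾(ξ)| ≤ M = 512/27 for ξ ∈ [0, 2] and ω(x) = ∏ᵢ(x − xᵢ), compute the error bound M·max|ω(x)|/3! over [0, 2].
512*sqrt(3)/729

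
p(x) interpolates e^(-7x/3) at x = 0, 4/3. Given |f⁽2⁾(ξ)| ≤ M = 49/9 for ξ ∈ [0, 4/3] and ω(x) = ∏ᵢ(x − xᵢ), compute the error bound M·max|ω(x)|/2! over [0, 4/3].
98/81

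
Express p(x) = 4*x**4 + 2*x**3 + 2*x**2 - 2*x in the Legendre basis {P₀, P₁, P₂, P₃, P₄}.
(22/15)P₀ + (-4/5)P₁ + (76/21)P₂ + (4/5)P₃ + (32/35)P₄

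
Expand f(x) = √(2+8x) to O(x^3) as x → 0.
sqrt(2) + 2*sqrt(2)*x - 2*sqrt(2)*x**2 + O(x**3)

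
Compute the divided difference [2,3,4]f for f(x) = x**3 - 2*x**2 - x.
7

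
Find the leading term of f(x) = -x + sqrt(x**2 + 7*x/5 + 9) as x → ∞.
7/10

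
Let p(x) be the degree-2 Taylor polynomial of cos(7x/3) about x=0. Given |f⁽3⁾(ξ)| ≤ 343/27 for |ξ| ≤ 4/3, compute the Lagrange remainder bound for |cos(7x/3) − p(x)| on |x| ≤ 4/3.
10976/2187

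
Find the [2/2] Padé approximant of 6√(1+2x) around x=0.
(15*x**2/2 + 15*x + 6)/(x**2/4 + 3*x/2 + 1)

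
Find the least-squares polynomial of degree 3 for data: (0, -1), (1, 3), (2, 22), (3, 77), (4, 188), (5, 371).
-5/6 + (395/252)x + (-59/42)x² + (115/36)x³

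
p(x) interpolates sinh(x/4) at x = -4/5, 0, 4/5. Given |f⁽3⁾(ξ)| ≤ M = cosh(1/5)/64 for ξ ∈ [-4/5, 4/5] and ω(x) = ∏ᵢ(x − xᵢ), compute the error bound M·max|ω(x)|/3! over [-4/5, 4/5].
sqrt(3)*cosh(1/5)/3375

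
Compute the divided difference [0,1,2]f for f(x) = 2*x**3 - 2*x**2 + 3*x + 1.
4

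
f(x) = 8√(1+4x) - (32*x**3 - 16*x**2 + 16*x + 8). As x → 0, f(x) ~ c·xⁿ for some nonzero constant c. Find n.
4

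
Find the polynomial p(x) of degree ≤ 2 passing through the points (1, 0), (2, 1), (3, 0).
-x**2 + 4*x - 3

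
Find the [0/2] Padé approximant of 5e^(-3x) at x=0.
5/(9*x**2/2 + 3*x + 1)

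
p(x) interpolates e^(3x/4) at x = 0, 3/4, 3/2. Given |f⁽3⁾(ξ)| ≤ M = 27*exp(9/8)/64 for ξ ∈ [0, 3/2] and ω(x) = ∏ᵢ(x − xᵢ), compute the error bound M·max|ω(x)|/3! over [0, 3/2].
27*sqrt(3)*exp(9/8)/4096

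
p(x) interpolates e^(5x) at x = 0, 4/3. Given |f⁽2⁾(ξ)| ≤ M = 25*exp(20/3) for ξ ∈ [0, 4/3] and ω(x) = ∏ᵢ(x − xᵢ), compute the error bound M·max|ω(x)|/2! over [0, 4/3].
50*exp(20/3)/9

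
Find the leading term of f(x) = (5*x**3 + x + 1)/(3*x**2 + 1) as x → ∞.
5*x/3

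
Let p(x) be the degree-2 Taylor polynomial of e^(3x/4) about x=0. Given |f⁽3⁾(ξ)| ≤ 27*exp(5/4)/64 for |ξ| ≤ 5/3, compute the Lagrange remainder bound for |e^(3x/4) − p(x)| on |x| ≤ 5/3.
125*exp(5/4)/384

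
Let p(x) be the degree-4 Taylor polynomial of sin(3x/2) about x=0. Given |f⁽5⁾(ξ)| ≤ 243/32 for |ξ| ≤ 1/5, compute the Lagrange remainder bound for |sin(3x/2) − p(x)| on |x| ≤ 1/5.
81/4000000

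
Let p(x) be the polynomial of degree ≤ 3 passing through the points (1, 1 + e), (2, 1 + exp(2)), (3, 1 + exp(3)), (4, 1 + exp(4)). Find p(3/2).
-5*exp(3)/16 + 5*e/16 + 1 + exp(4)/16 + 15*exp(2)/16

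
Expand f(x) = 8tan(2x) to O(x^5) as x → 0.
16*x + 64*x**3/3 + O(x**5)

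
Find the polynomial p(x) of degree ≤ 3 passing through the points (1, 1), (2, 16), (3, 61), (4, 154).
3*x**3 - 3*x**2 + 3*x - 2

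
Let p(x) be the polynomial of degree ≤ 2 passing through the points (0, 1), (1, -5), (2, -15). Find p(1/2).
-3/2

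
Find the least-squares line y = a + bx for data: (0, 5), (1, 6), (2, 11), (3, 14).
a = 21/5, b = 16/5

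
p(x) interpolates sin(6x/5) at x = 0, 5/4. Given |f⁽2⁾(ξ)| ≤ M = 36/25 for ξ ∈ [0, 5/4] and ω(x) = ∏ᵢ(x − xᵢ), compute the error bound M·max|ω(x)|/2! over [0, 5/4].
9/32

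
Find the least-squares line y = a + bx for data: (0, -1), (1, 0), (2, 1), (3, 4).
a = -7/5, b = 8/5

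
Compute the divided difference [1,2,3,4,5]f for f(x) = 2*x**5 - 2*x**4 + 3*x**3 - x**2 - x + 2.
28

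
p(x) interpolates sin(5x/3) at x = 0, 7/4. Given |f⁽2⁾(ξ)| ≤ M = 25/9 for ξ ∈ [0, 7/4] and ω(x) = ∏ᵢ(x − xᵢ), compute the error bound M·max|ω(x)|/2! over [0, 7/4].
1225/1152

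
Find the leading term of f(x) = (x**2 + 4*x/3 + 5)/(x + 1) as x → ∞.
x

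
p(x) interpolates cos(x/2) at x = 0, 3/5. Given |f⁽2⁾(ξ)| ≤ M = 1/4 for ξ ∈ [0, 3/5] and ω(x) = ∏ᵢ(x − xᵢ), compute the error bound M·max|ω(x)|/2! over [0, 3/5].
9/800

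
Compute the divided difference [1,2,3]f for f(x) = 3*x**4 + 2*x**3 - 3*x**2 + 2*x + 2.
84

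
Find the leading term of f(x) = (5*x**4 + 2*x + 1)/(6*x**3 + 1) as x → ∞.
5*x/6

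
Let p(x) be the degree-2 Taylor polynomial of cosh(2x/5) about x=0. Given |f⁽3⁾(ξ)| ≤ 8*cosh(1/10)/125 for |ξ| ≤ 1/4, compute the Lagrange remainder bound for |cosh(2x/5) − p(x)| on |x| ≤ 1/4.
cosh(1/10)/6000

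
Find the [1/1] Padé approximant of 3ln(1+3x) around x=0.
9*x/(3*x/2 + 1)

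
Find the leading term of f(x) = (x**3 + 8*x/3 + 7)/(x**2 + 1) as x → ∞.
x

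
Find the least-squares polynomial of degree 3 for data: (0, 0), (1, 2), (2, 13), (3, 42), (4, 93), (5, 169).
29/126 + (-311/108)x + (775/252)x² + (23/27)x³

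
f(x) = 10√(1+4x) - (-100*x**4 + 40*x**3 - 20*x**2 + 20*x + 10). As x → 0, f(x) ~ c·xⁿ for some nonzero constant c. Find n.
5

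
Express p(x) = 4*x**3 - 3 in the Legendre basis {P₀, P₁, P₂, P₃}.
(-3)P₀ + (12/5)P₁ + (8/5)P₃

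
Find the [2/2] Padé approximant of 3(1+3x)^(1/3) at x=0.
(7*x**2 + 21*x/2 + 3)/(5*x**2/6 + 5*x/2 + 1)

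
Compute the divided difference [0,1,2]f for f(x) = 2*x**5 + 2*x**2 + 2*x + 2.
32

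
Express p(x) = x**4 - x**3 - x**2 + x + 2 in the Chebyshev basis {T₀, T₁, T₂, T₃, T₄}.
(15/8)T₀ + (1/4)T₁ + (-1/4)T₃ + (1/8)T₄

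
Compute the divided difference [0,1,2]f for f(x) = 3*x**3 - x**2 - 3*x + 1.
8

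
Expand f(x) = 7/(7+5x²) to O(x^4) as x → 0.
1 - 5*x**2/7 + O(x**4)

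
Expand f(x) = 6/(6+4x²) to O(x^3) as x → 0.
1 - 2*x**2/3 + O(x**3)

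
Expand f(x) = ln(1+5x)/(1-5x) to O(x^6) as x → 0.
5*x + 25*x**2/2 + 625*x**3/6 + 4375*x**4/12 + 29375*x**5/12 + O(x**6)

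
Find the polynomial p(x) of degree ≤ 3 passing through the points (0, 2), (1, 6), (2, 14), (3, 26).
2*x**2 + 2*x + 2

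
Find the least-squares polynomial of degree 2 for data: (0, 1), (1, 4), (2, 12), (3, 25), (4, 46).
44/35 + (-43/70)x + (41/14)x²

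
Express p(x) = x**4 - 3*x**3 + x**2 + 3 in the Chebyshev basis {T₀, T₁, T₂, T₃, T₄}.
(31/8)T₀ + (-9/4)T₁ + T₂ + (-3/4)T₃ + (1/8)T₄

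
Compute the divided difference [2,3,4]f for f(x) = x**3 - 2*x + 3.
9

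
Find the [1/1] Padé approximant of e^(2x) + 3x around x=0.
(23*x/5 + 1)/(1 - 2*x/5)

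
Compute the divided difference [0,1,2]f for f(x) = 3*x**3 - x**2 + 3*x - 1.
8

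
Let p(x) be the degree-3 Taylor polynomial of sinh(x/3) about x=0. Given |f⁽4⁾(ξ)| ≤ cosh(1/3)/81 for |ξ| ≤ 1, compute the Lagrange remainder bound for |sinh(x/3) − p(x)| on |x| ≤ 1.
cosh(1/3)/1944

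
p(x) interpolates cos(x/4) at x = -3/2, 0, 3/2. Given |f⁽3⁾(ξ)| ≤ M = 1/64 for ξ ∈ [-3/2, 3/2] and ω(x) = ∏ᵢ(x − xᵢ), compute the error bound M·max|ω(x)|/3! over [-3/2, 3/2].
sqrt(3)/512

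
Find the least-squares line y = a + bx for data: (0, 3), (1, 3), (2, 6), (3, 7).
a = 5/2, b = 3/2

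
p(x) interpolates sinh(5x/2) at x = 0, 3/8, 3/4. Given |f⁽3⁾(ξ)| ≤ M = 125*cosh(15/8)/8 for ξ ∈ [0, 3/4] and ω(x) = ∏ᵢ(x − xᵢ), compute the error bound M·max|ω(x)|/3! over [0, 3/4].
125*sqrt(3)*cosh(15/8)/4096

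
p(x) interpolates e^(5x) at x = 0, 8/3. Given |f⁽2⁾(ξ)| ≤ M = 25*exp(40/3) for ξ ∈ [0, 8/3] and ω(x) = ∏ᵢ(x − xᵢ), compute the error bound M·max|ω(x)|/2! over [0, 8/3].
200*exp(40/3)/9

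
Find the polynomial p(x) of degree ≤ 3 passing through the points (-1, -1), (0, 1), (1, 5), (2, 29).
3*x**3 + x**2 + 1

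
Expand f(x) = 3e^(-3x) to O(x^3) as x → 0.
3 - 9*x + 27*x**2/2 + O(x**3)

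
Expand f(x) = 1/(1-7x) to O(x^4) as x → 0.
1 + 7*x + 49*x**2 + 343*x**3 + O(x**4)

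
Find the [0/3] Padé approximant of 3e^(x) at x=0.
3/(-x**3/6 + x**2/2 - x + 1)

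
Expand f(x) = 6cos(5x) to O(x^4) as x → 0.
6 - 75*x**2 + O(x**4)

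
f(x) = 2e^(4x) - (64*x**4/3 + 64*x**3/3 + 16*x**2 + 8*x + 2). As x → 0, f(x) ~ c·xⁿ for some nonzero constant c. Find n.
5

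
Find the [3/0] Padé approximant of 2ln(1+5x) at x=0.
5*x*(50*x**2 - 15*x + 6)/3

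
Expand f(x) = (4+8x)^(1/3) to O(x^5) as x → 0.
2**(2/3) + 2*2**(2/3)*x/3 - 4*2**(2/3)*x**2/9 + 40*2**(2/3)*x**3/81 - 160*2**(2/3)*x**4/243 + O(x**5)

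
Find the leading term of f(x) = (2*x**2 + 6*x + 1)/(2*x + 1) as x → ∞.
x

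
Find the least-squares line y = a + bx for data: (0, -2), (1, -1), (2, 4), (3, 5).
a = -12/5, b = 13/5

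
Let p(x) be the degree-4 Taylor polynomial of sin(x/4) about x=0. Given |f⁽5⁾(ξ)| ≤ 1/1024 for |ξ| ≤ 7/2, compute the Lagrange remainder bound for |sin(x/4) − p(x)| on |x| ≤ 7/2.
16807/3932160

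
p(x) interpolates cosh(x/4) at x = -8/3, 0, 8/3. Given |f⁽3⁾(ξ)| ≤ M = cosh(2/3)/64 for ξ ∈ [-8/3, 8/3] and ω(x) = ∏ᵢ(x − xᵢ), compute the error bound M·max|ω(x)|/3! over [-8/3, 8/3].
8*sqrt(3)*cosh(2/3)/729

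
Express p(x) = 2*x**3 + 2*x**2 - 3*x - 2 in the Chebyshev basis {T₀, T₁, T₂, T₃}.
-T₀ + (-3/2)T₁ + T₂ + (1/2)T₃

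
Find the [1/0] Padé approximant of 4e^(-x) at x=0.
4 - 4*x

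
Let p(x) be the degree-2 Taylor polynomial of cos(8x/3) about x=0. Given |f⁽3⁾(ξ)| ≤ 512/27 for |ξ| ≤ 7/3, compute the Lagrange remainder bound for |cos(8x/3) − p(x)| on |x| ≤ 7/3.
87808/2187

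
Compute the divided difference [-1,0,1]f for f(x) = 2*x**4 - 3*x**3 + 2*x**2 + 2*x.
4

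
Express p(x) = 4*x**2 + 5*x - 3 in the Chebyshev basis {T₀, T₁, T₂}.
-T₀ + (5)T₁ + (2)T₂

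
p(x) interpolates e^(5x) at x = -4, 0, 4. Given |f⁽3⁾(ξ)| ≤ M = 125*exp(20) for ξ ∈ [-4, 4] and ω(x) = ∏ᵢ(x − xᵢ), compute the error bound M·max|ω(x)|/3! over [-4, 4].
8000*sqrt(3)*exp(20)/27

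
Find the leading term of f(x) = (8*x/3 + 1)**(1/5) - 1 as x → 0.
8*x/15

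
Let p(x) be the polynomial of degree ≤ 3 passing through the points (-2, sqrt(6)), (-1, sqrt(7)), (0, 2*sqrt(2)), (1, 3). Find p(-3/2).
-5*sqrt(2)/8 + 3/16 + 5*sqrt(6)/16 + 15*sqrt(7)/16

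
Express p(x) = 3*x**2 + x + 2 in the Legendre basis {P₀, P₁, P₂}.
(3)P₀ + P₁ + (2)P₂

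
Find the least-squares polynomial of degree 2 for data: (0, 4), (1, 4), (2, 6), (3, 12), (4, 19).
139/35 + (-47/35)x + (9/7)x²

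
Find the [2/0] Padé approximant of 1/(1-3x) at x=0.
9*x**2 + 3*x + 1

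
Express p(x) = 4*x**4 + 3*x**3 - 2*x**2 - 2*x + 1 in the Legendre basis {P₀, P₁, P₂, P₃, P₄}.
(17/15)P₀ + (-1/5)P₁ + (20/21)P₂ + (6/5)P₃ + (32/35)P₄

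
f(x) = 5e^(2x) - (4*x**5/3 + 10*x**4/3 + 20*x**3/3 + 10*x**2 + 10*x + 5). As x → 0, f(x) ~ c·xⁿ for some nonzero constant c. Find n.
6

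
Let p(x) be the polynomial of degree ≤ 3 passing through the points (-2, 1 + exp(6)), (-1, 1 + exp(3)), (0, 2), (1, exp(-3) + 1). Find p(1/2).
(5 + (-5*exp(3) + 31 + exp(6))*exp(3))*exp(-3)/16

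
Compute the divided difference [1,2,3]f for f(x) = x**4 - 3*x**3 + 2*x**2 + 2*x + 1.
9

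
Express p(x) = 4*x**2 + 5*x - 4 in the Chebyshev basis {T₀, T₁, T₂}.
(-2)T₀ + (5)T₁ + (2)T₂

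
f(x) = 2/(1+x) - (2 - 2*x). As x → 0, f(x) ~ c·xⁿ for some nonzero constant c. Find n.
2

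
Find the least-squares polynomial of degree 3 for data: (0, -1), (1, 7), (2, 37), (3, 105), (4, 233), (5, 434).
-20/21 + (190/63)x + (163/84)x² + (107/36)x³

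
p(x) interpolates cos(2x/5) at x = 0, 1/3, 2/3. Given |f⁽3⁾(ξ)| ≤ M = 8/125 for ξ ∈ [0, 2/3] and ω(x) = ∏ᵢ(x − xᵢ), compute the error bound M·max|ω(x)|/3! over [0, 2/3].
8*sqrt(3)/91125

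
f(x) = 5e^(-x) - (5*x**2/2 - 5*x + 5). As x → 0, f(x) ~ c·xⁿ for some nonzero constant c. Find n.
3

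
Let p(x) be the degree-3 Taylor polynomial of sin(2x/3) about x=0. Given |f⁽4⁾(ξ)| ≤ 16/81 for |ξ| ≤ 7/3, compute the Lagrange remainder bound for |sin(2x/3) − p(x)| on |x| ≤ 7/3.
4802/19683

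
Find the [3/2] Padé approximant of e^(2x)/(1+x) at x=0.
(8*x**3/15 + 6*x**2/5 + 9*x/5 + 1)/(-3*x**2/5 + 4*x/5 + 1)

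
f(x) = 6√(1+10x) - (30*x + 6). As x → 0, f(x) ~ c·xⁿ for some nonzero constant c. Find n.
2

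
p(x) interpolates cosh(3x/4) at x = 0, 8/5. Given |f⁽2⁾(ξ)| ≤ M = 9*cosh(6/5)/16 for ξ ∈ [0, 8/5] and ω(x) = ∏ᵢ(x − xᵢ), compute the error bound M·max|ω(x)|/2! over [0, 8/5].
9*cosh(6/5)/50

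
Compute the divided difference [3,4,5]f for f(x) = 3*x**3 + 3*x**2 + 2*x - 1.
39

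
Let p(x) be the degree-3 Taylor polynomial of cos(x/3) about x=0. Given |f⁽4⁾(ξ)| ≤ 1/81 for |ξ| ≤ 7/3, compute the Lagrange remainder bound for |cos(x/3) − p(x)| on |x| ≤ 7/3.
2401/157464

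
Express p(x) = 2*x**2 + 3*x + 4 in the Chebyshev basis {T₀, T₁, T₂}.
(5)T₀ + (3)T₁ + T₂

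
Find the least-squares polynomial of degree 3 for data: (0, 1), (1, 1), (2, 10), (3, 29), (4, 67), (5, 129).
17/21 + (-11/18)x + (11/21)x² + (17/18)x³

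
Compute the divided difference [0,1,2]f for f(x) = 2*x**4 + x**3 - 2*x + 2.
17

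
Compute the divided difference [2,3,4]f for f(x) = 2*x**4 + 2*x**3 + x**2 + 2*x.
129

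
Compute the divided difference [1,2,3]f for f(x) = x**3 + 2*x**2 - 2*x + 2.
8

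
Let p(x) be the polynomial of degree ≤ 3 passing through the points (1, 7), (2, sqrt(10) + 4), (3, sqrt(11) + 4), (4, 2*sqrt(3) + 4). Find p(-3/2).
-495*sqrt(10)/16 - 105*sqrt(3)/8 + 757/16 + 385*sqrt(11)/16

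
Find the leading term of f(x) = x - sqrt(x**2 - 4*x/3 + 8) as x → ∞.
2/3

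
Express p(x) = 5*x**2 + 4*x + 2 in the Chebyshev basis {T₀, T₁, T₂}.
(9/2)T₀ + (4)T₁ + (5/2)T₂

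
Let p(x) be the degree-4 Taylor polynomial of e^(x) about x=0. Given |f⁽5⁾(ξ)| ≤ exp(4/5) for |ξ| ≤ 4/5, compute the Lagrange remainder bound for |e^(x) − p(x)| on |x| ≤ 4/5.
128*exp(4/5)/46875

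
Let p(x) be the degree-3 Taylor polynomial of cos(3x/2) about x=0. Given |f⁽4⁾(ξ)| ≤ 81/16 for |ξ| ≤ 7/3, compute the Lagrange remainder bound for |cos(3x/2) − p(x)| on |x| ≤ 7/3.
2401/384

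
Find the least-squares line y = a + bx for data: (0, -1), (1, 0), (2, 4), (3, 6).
a = -3/2, b = 5/2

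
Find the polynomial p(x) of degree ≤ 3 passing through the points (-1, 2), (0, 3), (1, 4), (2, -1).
-x**3 + 2*x + 3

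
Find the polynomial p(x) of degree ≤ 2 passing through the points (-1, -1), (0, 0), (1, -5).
-3*x**2 - 2*x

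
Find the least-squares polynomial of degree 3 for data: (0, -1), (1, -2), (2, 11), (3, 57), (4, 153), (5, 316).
-58/63 + (-1091/378)x + (-173/126)x² + (79/27)x³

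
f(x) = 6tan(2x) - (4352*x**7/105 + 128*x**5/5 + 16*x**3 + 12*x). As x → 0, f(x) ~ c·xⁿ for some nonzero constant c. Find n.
9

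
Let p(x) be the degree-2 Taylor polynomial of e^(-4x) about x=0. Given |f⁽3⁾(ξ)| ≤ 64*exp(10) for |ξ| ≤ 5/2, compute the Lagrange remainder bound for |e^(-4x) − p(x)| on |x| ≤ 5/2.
500*exp(10)/3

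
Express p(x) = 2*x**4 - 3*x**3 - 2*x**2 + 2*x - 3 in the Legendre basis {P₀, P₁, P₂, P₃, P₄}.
(-49/15)P₀ + (1/5)P₁ + (-4/21)P₂ + (-6/5)P₃ + (16/35)P₄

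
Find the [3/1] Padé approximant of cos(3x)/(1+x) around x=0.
(27*x**3/8 - 99*x**2/28 - 27*x/28 + 1)/(x/28 + 1)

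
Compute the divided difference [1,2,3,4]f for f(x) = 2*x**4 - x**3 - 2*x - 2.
19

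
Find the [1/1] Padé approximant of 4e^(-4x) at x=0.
(4 - 8*x)/(2*x + 1)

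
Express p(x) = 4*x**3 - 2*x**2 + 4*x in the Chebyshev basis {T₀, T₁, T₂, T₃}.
-T₀ + (7)T₁ - T₂ + T₃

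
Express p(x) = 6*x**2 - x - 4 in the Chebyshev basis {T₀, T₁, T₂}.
-T₀ - T₁ + (3)T₂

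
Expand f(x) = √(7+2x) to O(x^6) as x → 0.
sqrt(7) + sqrt(7)*x/7 - sqrt(7)*x**2/98 + sqrt(7)*x**3/686 - 5*sqrt(7)*x**4/19208 + sqrt(7)*x**5/19208 + O(x**6)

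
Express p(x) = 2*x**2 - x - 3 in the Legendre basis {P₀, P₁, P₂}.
(-7/3)P₀ - P₁ + (4/3)P₂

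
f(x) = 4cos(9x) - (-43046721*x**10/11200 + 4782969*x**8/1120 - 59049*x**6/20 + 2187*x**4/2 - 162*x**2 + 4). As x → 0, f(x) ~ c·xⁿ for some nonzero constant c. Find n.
12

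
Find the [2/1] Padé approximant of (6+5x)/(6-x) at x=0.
(5*x/6 + 1)/(1 - x/6)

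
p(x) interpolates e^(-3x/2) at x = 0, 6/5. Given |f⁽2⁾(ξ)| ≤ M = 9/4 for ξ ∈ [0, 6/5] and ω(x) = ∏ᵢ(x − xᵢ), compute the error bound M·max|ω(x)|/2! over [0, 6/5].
81/200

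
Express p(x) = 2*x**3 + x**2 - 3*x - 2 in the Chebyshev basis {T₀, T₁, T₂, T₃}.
(-3/2)T₀ + (-3/2)T₁ + (1/2)T₂ + (1/2)T₃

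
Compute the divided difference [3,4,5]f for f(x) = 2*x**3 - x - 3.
24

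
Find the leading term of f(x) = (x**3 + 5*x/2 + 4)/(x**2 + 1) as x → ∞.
x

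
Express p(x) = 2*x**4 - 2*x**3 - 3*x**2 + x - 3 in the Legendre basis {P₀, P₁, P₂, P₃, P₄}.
(-18/5)P₀ + (-1/5)P₁ + (-6/7)P₂ + (-4/5)P₃ + (16/35)P₄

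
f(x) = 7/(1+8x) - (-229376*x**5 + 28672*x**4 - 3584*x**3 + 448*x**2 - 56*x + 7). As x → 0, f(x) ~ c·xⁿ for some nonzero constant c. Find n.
6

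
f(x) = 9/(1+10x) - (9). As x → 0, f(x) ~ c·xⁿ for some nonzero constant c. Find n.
1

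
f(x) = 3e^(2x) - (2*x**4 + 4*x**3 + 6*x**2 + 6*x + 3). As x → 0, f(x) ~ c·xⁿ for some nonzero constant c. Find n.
5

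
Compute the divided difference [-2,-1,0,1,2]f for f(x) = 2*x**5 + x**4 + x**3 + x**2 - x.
1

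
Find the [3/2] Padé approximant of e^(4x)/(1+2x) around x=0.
(64*x**3/15 + 24*x**2/5 + 18*x/5 + 1)/(-12*x**2/5 + 8*x/5 + 1)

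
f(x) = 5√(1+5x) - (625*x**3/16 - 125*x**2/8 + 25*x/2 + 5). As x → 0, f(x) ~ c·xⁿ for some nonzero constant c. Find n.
4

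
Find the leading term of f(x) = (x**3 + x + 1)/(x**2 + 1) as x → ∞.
x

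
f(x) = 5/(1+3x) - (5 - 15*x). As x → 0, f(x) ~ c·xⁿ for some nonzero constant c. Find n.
2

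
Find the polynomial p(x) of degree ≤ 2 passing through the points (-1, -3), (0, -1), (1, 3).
x**2 + 3*x - 1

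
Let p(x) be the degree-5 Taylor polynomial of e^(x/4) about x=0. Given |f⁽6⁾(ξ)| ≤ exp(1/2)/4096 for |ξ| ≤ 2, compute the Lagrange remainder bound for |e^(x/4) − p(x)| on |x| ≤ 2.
exp(1/2)/46080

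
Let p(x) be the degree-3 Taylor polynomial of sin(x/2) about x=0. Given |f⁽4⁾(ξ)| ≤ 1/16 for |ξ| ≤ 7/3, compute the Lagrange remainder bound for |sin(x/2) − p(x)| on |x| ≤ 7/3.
2401/31104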